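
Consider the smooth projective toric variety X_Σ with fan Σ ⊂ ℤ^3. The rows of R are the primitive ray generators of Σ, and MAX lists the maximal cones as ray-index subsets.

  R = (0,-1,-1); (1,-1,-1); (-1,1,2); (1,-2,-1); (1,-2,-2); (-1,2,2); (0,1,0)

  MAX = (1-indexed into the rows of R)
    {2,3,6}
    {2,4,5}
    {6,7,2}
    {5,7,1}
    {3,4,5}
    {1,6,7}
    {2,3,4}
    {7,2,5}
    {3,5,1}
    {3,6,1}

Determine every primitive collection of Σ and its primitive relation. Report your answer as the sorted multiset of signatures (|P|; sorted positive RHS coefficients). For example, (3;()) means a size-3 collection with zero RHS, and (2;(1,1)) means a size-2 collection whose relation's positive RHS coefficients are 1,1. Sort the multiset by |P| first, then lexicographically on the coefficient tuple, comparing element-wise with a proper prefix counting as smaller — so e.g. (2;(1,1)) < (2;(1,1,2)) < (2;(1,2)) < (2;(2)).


7 minimal non-faces of Δ(Σ) (on 7 rays):

  {5,6}:  v_{5} + v_{6} = 0 — sig = (2;())
  {1,2}:  v_{1} + v_{2} = v_{5} — sig = (2;(1))
  {3,7}:  v_{3} + v_{7} = v_{6} — sig = (2;(1))
  {4,7}:  v_{4} + v_{7} = v_{2} — sig = (2;(1))
  {4,6}:  v_{4} + v_{6} = v_{2} + v_{3} — sig = (2;(1,1))
  {1,4}:  v_{1} + v_{4} = v_{3} + 2·v_{5} — sig = (2;(1,2))
  {2,3,5}:  v_{2} + v_{3} + v_{5} = v_{4} — sig = (3;(1))

so the primitive-relation signature multiset is
    |P|=2: 6 collections, coeffs (), (1), (1), (1), (1,1), (1,2)
    |P|=3: 1 collection, coeffs (1)


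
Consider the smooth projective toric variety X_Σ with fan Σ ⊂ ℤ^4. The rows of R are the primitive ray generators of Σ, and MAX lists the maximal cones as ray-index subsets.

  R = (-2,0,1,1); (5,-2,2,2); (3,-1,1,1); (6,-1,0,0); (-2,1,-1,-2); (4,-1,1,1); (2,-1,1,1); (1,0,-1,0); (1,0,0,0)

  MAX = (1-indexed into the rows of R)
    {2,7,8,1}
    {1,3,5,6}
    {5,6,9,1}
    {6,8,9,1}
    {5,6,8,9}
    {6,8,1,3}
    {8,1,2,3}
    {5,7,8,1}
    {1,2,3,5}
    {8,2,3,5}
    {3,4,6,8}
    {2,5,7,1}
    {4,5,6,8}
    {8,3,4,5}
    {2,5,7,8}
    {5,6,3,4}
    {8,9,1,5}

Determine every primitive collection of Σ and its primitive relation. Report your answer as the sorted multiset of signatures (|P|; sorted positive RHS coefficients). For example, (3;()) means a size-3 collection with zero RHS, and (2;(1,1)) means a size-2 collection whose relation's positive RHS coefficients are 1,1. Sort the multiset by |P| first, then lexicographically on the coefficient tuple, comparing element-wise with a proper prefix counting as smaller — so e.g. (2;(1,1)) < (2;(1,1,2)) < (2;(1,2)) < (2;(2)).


14 collections generate NE(X_Σ); each relation:

  {1,4}:  v_{1} + v_{4} = v_{6}  →  sig = (2;(1))
  {3,7}:  v_{3} + v_{7} = v_{2}  →  sig = (2;(1))
  {3,9}:  v_{3} + v_{9} = v_{6}  →  sig = (2;(1))
  {7,9}:  v_{7} + v_{9} = v_{3}  →  sig = (2;(1))
  {4,9}:  v_{4} + v_{9} = v_{5} + 2·v_{6} + v_{8}  →  sig = (2;(1,1,2))
  {4,7}:  v_{4} + v_{7} = 3·v_{3} + v_{5} + v_{8}  →  sig = (2;(1,1,3))
  {2,4}:  v_{2} + v_{4} = 4·v_{3} + v_{5} + v_{8}  →  sig = (2;(1,1,4))
  {2,9}:  v_{2} + v_{9} = 2·v_{3}  →  sig = (2;(2))
  {6,7}:  v_{6} + v_{7} = 2·v_{3}  →  sig = (2;(2))
  {2,6}:  v_{2} + v_{6} = 3·v_{3}  →  sig = (2;(3))
  {1,3,5,8}:  v_{1} + v_{3} + v_{5} + v_{8} = 0  →  sig = (4;())
  {1,2,5,8}:  v_{1} + v_{2} + v_{5} + v_{8} = v_{7}  →  sig = (4;(1))
  {1,5,6,8}:  v_{1} + v_{5} + v_{6} + v_{8} = v_{9}  →  sig = (4;(1))
  {3,5,6,8}:  v_{3} + v_{5} + v_{6} + v_{8} = v_{4}  →  sig = (4;(1))

Sorted signature multiset PRS(X):
    |P|=2: 10 collections, coeffs (1), (1), (1), (1), (1,1,2), (1,1,3), (1,1,4), (2), (2), (3)
    |P|=4: 4 collections, coeffs (), (1), (1), (1)


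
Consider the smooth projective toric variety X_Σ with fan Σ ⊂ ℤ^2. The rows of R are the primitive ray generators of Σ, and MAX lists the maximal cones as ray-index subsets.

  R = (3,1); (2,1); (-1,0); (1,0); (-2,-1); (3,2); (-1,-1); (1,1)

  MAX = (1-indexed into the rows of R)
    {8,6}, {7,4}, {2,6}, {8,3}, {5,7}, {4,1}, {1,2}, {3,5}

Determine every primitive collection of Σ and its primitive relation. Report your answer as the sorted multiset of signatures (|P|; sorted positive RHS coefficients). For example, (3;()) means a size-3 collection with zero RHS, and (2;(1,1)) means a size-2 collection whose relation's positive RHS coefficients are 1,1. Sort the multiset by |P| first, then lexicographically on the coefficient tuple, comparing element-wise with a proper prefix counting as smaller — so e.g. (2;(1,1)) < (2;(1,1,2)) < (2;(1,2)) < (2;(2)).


Minimal non-faces — 20 found among 8 rays, 8 max cones:

  P = {2,5}:  v_{2} + v_{5} = 0  ⇒ sig = (2;())
  P = {3,4}:  v_{3} + v_{4} = 0  ⇒ sig = (2;())
  P = {7,8}:  v_{7} + v_{8} = 0  ⇒ sig = (2;())
  P = {1,3}:  v_{1} + v_{3} = v_{2}  ⇒ sig = (2;(1))
  P = {1,5}:  v_{1} + v_{5} = v_{4}  ⇒ sig = (2;(1))
  P = {2,3}:  v_{2} + v_{3} = v_{8}  ⇒ sig = (2;(1))
  P = {2,4}:  v_{2} + v_{4} = v_{1}  ⇒ sig = (2;(1))
  P = {2,7}:  v_{2} + v_{7} = v_{4}  ⇒ sig = (2;(1))
  P = {2,8}:  v_{2} + v_{8} = v_{6}  ⇒ sig = (2;(1))
  P = {3,7}:  v_{3} + v_{7} = v_{5}  ⇒ sig = (2;(1))
  P = {4,5}:  v_{4} + v_{5} = v_{7}  ⇒ sig = (2;(1))
  P = {4,8}:  v_{4} + v_{8} = v_{2}  ⇒ sig = (2;(1))
  P = {5,6}:  v_{5} + v_{6} = v_{8}  ⇒ sig = (2;(1))
  P = {5,8}:  v_{5} + v_{8} = v_{3}  ⇒ sig = (2;(1))
  P = {6,7}:  v_{6} + v_{7} = v_{2}  ⇒ sig = (2;(1))
  P = {1,7}:  v_{1} + v_{7} = 2·v_{4}  ⇒ sig = (2;(2))
  P = {1,8}:  v_{1} + v_{8} = 2·v_{2}  ⇒ sig = (2;(2))
  P = {3,6}:  v_{3} + v_{6} = 2·v_{8}  ⇒ sig = (2;(2))
  P = {4,6}:  v_{4} + v_{6} = 2·v_{2}  ⇒ sig = (2;(2))
  P = {1,6}:  v_{1} + v_{6} = 3·v_{2}  ⇒ sig = (2;(3))

Signatures (|P|; sorted positive RHS coefficients), sorted:
[(2;()), (2;()), (2;()), (2;(1)), (2;(1)), (2;(1)), (2;(1)), (2;(1)), (2;(1)), (2;(1)), (2;(1)), (2;(1)), (2;(1)), (2;(1)), (2;(1)), (2;(2)), (2;(2)), (2;(2)), (2;(2)), (2;(3))]


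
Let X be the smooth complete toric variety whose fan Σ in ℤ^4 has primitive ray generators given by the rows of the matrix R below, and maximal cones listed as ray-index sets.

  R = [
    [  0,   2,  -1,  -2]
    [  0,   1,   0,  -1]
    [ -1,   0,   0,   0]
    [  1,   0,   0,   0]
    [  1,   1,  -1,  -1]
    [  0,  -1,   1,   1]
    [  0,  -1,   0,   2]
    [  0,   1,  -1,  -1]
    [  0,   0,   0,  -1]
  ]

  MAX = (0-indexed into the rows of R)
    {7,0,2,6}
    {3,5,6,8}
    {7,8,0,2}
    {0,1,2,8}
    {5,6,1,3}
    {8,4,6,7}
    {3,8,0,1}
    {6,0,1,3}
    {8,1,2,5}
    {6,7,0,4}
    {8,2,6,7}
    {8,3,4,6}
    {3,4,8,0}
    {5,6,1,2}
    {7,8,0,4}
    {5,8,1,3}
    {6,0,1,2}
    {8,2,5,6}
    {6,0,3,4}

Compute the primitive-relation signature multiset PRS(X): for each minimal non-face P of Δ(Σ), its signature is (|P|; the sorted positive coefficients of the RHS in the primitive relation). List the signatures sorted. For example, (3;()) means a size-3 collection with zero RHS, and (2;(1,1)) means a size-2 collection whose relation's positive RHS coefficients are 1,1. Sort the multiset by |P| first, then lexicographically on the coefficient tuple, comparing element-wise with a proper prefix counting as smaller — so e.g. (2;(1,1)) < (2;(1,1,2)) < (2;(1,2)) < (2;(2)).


10 collections generate NE(X_Σ); each relation:

  P = {2,3}:  v_{2} + v_{3} = 0 ; sig = (2;())
  P = {5,7}:  v_{5} + v_{7} = 0 ; sig = (2;())
  P = {0,5}:  v_{0} + v_{5} = v_{1} ; sig = (2;(1))
  P = {1,7}:  v_{1} + v_{7} = v_{0} ; sig = (2;(1))
  P = {2,4}:  v_{2} + v_{4} = v_{7} ; sig = (2;(1))
  P = {3,7}:  v_{3} + v_{7} = v_{4} ; sig = (2;(1))
  P = {4,5}:  v_{4} + v_{5} = v_{3} ; sig = (2;(1))
  P = {1,4}:  v_{1} + v_{4} = v_{0} + v_{3} ; sig = (2;(1,1))
  P = {1,6,8}:  v_{1} + v_{6} + v_{8} = 0 ; sig = (3;())
  P = {0,6,8}:  v_{0} + v_{6} + v_{8} = v_{7} ; sig = (3;(1))

Sorted signature multiset PRS(X):
[(2;()), (2;()), (2;(1)), (2;(1)), (2;(1)), (2;(1)), (2;(1)), (2;(1,1)), (3;()), (3;(1))]


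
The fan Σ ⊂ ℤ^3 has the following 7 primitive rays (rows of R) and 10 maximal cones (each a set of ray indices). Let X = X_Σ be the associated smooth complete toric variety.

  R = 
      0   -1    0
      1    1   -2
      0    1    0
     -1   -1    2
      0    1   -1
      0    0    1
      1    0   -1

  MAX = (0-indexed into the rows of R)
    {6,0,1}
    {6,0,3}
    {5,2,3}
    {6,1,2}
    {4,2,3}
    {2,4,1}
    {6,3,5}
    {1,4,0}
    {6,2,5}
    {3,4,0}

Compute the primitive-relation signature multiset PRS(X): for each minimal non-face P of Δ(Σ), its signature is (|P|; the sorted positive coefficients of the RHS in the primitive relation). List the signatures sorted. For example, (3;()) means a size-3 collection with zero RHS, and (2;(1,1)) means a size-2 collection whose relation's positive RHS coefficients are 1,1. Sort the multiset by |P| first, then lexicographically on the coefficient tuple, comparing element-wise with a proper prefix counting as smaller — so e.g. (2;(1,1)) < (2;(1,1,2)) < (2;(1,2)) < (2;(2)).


7 minimal non-faces of Δ(Σ) (on 7 rays):

  • {0,2}:  v_{0} + v_{2} = 0  →  sig = (2;())
  • {1,3}:  v_{1} + v_{3} = 0  →  sig = (2;())
  • {4,5}:  v_{4} + v_{5} = v_{2}  →  sig = (2;(1))
  • {4,6}:  v_{4} + v_{6} = v_{1}  →  sig = (2;(1))
  • {0,5}:  v_{0} + v_{5} = v_{3} + v_{6}  →  sig = (2;(1,1))
  • {1,5}:  v_{1} + v_{5} = v_{2} + v_{6}  →  sig = (2;(1,1))
  • {2,3,6}:  v_{2} + v_{3} + v_{6} = v_{5}  →  sig = (3;(1))

Sorted signature multiset PRS(X):
[(2;()), (2;()), (2;(1)), (2;(1)), (2;(1,1)), (2;(1,1)), (3;(1))]


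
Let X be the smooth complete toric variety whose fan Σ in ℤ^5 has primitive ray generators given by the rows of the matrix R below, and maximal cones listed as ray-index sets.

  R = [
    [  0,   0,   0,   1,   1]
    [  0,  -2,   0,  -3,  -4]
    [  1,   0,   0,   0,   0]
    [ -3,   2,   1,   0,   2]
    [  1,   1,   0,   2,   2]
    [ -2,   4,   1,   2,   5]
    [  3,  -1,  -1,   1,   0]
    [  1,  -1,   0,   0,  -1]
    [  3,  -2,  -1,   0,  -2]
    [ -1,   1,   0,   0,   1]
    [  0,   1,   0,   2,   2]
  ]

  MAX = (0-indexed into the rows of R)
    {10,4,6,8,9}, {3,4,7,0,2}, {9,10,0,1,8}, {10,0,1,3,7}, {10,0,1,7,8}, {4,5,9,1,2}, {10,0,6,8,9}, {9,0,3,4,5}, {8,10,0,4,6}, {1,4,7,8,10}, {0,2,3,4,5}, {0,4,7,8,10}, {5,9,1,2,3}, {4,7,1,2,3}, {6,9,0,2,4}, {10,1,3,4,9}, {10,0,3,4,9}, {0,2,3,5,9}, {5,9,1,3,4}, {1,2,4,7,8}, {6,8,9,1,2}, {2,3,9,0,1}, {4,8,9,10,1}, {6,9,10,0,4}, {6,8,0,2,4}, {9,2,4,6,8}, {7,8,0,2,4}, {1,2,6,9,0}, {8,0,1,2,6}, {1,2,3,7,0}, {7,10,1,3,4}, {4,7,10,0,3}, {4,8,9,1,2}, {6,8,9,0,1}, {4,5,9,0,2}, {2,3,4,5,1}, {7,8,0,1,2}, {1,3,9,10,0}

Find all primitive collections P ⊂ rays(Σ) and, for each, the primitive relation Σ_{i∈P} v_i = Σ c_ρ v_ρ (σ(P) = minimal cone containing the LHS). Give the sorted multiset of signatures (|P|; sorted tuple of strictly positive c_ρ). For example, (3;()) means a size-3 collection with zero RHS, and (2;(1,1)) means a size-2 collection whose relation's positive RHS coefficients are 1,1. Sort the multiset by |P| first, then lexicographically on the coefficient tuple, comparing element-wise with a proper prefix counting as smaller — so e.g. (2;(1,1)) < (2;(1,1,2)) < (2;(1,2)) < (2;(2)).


Σ has 16 primitive collections:

  P = {3,8}:  v_{3} + v_{8} = 0  →  sig = (2;())
  P = {7,9}:  v_{7} + v_{9} = 0  →  sig = (2;())
  P = {2,10}:  v_{2} + v_{10} = v_{4}  →  sig = (2;(1))
  P = {3,6}:  v_{3} + v_{6} = v_{0} + v_{2} + v_{9}  →  sig = (2;(1,1,1))
  P = {5,7}:  v_{5} + v_{7} = v_{2} + v_{3} + v_{4}  →  sig = (2;(1,1,1))
  P = {5,8}:  v_{5} + v_{8} = v_{2} + v_{4} + v_{9}  →  sig = (2;(1,1,1))
  P = {6,7}:  v_{6} + v_{7} = v_{0} + v_{2} + v_{8}  →  sig = (2;(1,1,1))
  P = {5,10}:  v_{5} + v_{10} = v_{3} + 2·v_{4} + v_{9}  →  sig = (2;(1,1,2))
  P = {5,6}:  v_{5} + v_{6} = v_{0} + 2·v_{2} + v_{4} + 2·v_{9}  →  sig = (2;(1,1,2,2))
  P = {0,1,4}:  v_{0} + v_{1} + v_{4} = v_{7}  →  sig = (3;(1))
  P = {1,6,10}:  v_{1} + v_{6} + v_{10} = v_{8}  →  sig = (3;(1))
  P = {0,1,5}:  v_{0} + v_{1} + v_{5} = v_{2} + v_{3}  →  sig = (3;(1,1))
  P = {1,4,6}:  v_{1} + v_{4} + v_{6} = v_{2} + v_{8}  →  sig = (3;(1,1))
  P = {0,2,8,9}:  v_{0} + v_{2} + v_{8} + v_{9} = v_{6}  →  sig = (4;(1))
  P = {2,3,4,9}:  v_{2} + v_{3} + v_{4} + v_{9} = v_{5}  →  sig = (4;(1))
  P = {0,4,8,9}:  v_{0} + v_{4} + v_{8} + v_{9} = v_{6} + v_{10}  →  sig = (4;(1,1))

so the primitive-relation signature multiset is
    (2;())
    (2;())
    (2;(1))
    (2;(1,1,1))
    (2;(1,1,1))
    (2;(1,1,1))
    (2;(1,1,1))
    (2;(1,1,2))
    (2;(1,1,2,2))
    (3;(1))
    (3;(1))
    (3;(1,1))
    (3;(1,1))
    (4;(1))
    (4;(1))
    (4;(1,1))


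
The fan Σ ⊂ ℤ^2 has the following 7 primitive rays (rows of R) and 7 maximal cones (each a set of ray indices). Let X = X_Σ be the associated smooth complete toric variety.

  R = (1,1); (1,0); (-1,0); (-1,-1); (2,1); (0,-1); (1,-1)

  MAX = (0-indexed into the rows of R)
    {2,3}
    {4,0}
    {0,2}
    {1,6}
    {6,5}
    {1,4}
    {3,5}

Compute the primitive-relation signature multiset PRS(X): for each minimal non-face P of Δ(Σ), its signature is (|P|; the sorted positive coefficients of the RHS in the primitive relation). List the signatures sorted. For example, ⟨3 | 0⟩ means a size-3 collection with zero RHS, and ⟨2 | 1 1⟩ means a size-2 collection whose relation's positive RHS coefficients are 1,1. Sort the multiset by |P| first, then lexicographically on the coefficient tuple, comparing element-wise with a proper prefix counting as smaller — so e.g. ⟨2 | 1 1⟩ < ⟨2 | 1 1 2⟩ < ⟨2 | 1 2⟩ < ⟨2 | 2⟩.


The 14 primitive collections of Σ (r=7, n=2):

  P = {0,3}:  v_{0} + v_{3} = 0  →  sig = ⟨2 | 0⟩
  P = {1,2}:  v_{1} + v_{2} = 0  →  sig = ⟨2 | 0⟩
  P = {0,1}:  v_{0} + v_{1} = v_{4}  →  sig = ⟨2 | 1⟩
  P = {0,5}:  v_{0} + v_{5} = v_{1}  →  sig = ⟨2 | 1⟩
  P = {1,3}:  v_{1} + v_{3} = v_{5}  →  sig = ⟨2 | 1⟩
  P = {1,5}:  v_{1} + v_{5} = v_{6}  →  sig = ⟨2 | 1⟩
  P = {2,4}:  v_{2} + v_{4} = v_{0}  →  sig = ⟨2 | 1⟩
  P = {2,5}:  v_{2} + v_{5} = v_{3}  →  sig = ⟨2 | 1⟩
  P = {2,6}:  v_{2} + v_{6} = v_{5}  →  sig = ⟨2 | 1⟩
  P = {3,4}:  v_{3} + v_{4} = v_{1}  →  sig = ⟨2 | 1⟩
  P = {0,6}:  v_{0} + v_{6} = 2·v_{1}  →  sig = ⟨2 | 2⟩
  P = {3,6}:  v_{3} + v_{6} = 2·v_{5}  →  sig = ⟨2 | 2⟩
  P = {4,5}:  v_{4} + v_{5} = 2·v_{1}  →  sig = ⟨2 | 2⟩
  P = {4,6}:  v_{4} + v_{6} = 3·v_{1}  →  sig = ⟨2 | 3⟩

Signatures (|P|; sorted positive RHS coefficients), sorted:
[⟨2 | 0⟩, ⟨2 | 0⟩, ⟨2 | 1⟩, ⟨2 | 1⟩, ⟨2 | 1⟩, ⟨2 | 1⟩, ⟨2 | 1⟩, ⟨2 | 1⟩, ⟨2 | 1⟩, ⟨2 | 1⟩, ⟨2 | 2⟩, ⟨2 | 2⟩, ⟨2 | 2⟩, ⟨2 | 3⟩]


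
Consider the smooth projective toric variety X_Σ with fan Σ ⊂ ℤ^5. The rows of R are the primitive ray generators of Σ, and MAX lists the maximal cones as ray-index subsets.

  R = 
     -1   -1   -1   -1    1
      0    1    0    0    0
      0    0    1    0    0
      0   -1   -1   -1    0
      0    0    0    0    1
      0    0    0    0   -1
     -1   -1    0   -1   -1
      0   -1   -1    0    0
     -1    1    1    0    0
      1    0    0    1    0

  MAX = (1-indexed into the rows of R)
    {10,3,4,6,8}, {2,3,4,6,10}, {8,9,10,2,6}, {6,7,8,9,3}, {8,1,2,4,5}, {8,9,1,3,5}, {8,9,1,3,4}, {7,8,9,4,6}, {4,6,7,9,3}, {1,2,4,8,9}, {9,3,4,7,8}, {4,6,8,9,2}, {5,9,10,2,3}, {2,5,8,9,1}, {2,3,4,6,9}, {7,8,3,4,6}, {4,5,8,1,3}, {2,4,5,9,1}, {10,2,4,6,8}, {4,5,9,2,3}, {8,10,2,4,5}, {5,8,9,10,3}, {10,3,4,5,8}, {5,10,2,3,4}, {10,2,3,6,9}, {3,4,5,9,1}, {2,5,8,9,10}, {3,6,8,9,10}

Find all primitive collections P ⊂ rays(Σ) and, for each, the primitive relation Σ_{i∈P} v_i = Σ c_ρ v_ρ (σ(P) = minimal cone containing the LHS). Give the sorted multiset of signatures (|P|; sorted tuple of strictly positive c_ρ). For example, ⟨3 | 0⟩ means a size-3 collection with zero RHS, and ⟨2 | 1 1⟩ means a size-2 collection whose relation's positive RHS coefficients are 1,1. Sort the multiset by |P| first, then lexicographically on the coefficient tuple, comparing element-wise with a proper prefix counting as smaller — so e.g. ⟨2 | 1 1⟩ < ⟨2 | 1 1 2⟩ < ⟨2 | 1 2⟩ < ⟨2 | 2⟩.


12 minimal non-faces of Δ(Σ) (on 10 rays):

  • {5,6}:  v_{5} + v_{6} = 0  ⇒ sig = ⟨2 | 0⟩
  • {1,10}:  v_{1} + v_{10} = v_{5} + v_{8}  ⇒ sig = ⟨2 | 1 1⟩
  • {1,6}:  v_{1} + v_{6} = v_{4} + v_{8} + v_{9}  ⇒ sig = ⟨2 | 1 1 1⟩
  • {2,7}:  v_{2} + v_{7} = v_{4} + v_{6} + v_{9}  ⇒ sig = ⟨2 | 1 1 1⟩
  • {7,10}:  v_{7} + v_{10} = v_{3} + v_{6} + v_{8}  ⇒ sig = ⟨2 | 1 1 1⟩
  • {5,7}:  v_{5} + v_{7} = v_{3} + v_{4} + v_{8} + v_{9}  ⇒ sig = ⟨2 | 1 1 1 1⟩
  • {1,7}:  v_{1} + v_{7} = v_{3} + 2·v_{4} + 2·v_{8} + 2·v_{9}  ⇒ sig = ⟨2 | 1 2 2 2⟩
  • {2,3,8}:  v_{2} + v_{3} + v_{8} = 0  ⇒ sig = ⟨3 | 0⟩
  • {4,9,10}:  v_{4} + v_{9} + v_{10} = 0  ⇒ sig = ⟨3 | 0⟩
  • {1,2,3}:  v_{1} + v_{2} + v_{3} = v_{4} + v_{5} + v_{9}  ⇒ sig = ⟨3 | 1 1 1⟩
  • {4,5,8,9}:  v_{4} + v_{5} + v_{8} + v_{9} = v_{1}  ⇒ sig = ⟨4 | 1⟩
  • {3,4,6,8,9}:  v_{3} + v_{4} + v_{6} + v_{8} + v_{9} = v_{7}  ⇒ sig = ⟨5 | 1⟩

so the primitive-relation signature multiset is
[⟨2 | 0⟩, ⟨2 | 1 1⟩, ⟨2 | 1 1 1⟩, ⟨2 | 1 1 1⟩, ⟨2 | 1 1 1⟩, ⟨2 | 1 1 1 1⟩, ⟨2 | 1 2 2 2⟩, ⟨3 | 0⟩, ⟨3 | 0⟩, ⟨3 | 1 1 1⟩, ⟨4 | 1⟩, ⟨5 | 1⟩]


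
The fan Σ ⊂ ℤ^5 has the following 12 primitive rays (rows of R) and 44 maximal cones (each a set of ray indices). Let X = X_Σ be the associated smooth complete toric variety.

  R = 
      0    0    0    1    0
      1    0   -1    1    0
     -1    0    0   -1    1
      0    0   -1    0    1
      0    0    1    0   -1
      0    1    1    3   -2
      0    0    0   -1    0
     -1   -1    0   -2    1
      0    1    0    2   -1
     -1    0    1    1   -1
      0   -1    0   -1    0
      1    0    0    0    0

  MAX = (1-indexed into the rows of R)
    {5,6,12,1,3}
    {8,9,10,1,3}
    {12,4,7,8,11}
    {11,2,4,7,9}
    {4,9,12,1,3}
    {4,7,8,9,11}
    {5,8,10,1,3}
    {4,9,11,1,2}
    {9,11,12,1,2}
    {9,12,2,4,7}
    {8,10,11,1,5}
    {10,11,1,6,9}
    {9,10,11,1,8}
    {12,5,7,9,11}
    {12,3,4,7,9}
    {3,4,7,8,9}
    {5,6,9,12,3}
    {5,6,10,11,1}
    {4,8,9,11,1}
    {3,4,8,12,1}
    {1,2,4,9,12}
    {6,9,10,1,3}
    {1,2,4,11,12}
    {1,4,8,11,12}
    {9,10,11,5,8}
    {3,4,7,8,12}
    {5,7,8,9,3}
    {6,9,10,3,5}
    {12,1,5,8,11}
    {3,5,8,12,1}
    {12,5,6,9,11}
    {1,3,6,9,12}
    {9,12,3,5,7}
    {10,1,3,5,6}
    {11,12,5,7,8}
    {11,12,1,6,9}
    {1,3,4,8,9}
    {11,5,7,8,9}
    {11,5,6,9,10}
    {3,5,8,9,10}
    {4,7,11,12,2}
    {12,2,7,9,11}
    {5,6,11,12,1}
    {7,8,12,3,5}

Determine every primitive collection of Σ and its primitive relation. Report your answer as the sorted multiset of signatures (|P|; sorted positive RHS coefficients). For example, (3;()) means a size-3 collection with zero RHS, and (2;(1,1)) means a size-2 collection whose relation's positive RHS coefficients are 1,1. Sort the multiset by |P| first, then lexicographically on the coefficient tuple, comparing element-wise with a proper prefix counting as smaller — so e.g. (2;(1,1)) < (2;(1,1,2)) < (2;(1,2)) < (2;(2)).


Minimal non-faces — 17 found among 12 rays, 44 max cones:

  {1,7}:  v_{1} + v_{7} = 0 — sig = (2;())
  {4,5}:  v_{4} + v_{5} = 0 — sig = (2;())
  {2,3}:  v_{2} + v_{3} = v_{4} — sig = (2;(1))
  {3,11}:  v_{3} + v_{11} = v_{8} — sig = (2;(1))
  {6,8}:  v_{6} + v_{8} = v_{10} — sig = (2;(1))
  {2,8}:  v_{2} + v_{8} = v_{4} + v_{11} — sig = (2;(1,1))
  {4,6}:  v_{4} + v_{6} = v_{1} + v_{9} — sig = (2;(1,1))
  {6,7}:  v_{6} + v_{7} = v_{5} + v_{9} — sig = (2;(1,1))
  {10,12}:  v_{10} + v_{12} = v_{1} + v_{5} — sig = (2;(1,1))
  {2,5}:  v_{2} + v_{5} = v_{9} + v_{11} + v_{12} — sig = (2;(1,1,1))
  {2,10}:  v_{2} + v_{10} = v_{1} + v_{9} + v_{11} — sig = (2;(1,1,1))
  {4,10}:  v_{4} + v_{10} = v_{1} + v_{8} + v_{9} — sig = (2;(1,1,1))
  {7,10}:  v_{7} + v_{10} = v_{5} + v_{8} + v_{9} — sig = (2;(1,1,1))
  {2,6}:  v_{2} + v_{6} = v_{1} + 2·v_{9} + v_{11} + v_{12} — sig = (2;(1,1,1,2))
  {8,9,12}:  v_{8} + v_{9} + v_{12} = 0 — sig = (3;())
  {1,5,9}:  v_{1} + v_{5} + v_{9} = v_{6} — sig = (3;(1))
  {4,9,11,12}:  v_{4} + v_{9} + v_{11} + v_{12} = v_{2} — sig = (4;(1))

Signatures (|P|; sorted positive RHS coefficients), sorted:
[(2;()), (2;()), (2;(1)), (2;(1)), (2;(1)), (2;(1,1)), (2;(1,1)), (2;(1,1)), (2;(1,1)), (2;(1,1,1)), (2;(1,1,1)), (2;(1,1,1)), (2;(1,1,1)), (2;(1,1,1,2)), (3;()), (3;(1)), (4;(1))]


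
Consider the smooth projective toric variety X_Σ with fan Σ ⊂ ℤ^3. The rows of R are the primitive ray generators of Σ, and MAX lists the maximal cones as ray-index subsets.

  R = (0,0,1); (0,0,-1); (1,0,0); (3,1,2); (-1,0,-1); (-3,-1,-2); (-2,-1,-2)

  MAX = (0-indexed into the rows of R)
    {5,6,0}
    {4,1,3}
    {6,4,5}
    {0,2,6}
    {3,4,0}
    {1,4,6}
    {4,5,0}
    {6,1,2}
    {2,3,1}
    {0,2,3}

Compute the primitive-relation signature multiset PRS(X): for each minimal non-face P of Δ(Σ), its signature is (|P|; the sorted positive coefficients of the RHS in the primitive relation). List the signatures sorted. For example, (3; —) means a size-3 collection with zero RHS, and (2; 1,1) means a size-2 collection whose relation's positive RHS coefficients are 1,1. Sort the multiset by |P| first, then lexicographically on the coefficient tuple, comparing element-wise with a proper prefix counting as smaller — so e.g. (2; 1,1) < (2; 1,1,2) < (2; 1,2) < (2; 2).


7 minimal non-faces of Δ(Σ) (on 7 rays):

  P={0,1}:  v_{0} + v_{1} = 0  so sig = (2; —)
  P={3,5}:  v_{3} + v_{5} = 0  so sig = (2; —)
  P={2,4}:  v_{2} + v_{4} = v_{1}  so sig = (2; 1)
  P={2,5}:  v_{2} + v_{5} = v_{6}  so sig = (2; 1)
  P={3,6}:  v_{3} + v_{6} = v_{2}  so sig = (2; 1)
  P={1,5}:  v_{1} + v_{5} = v_{4} + v_{6}  so sig = (2; 1,1)
  P={0,4,6}:  v_{0} + v_{4} + v_{6} = v_{5}  so sig = (3; 1)

so the primitive-relation signature multiset is
    |P|=2: 6 collections, coeffs (), (), (1), (1), (1), (1,1)
    |P|=3: 1 collection, coeffs (1)


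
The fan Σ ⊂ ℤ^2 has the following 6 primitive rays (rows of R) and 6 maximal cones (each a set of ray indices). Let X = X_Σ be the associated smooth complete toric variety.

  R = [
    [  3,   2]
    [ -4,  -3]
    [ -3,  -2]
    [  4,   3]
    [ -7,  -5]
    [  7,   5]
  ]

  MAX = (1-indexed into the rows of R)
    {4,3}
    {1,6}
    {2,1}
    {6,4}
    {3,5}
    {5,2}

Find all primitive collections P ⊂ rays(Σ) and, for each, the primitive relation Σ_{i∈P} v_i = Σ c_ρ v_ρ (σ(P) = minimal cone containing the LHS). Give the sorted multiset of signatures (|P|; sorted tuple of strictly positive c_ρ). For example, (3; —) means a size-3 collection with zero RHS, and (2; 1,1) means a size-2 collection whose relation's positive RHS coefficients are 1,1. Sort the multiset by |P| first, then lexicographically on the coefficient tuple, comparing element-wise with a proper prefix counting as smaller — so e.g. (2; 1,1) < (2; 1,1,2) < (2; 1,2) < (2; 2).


|primitive collections| = 9. Relations:

  {1,3}:  v_{1} + v_{3} = 0  so sig = (2; —)
  {2,4}:  v_{2} + v_{4} = 0  so sig = (2; —)
  {5,6}:  v_{5} + v_{6} = 0  so sig = (2; —)
  {1,4}:  v_{1} + v_{4} = v_{6}  so sig = (2; 1)
  {1,5}:  v_{1} + v_{5} = v_{2}  so sig = (2; 1)
  {2,3}:  v_{2} + v_{3} = v_{5}  so sig = (2; 1)
  {2,6}:  v_{2} + v_{6} = v_{1}  so sig = (2; 1)
  {3,6}:  v_{3} + v_{6} = v_{4}  so sig = (2; 1)
  {4,5}:  v_{4} + v_{5} = v_{3}  so sig = (2; 1)

so the primitive-relation signature multiset is
{ (2; —) ×3,  (2; 1) ×6 }


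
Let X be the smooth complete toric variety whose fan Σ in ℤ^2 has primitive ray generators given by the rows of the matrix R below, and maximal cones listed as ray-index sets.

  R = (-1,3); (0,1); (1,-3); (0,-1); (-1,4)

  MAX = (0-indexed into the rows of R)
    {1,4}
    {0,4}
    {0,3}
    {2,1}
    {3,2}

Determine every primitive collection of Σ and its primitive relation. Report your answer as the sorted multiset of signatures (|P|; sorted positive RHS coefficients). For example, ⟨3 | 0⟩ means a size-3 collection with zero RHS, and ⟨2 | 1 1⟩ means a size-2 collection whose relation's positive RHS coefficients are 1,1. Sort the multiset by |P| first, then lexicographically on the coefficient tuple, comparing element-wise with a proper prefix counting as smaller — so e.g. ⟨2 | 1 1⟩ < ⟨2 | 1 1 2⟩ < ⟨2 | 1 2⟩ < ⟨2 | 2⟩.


5 minimal non-faces of Δ(Σ) (on 5 rays):

  • {0,2}:  v_{0} + v_{2} = 0 ; sig = ⟨2 | 0⟩
  • {1,3}:  v_{1} + v_{3} = 0 ; sig = ⟨2 | 0⟩
  • {0,1}:  v_{0} + v_{1} = v_{4} ; sig = ⟨2 | 1⟩
  • {2,4}:  v_{2} + v_{4} = v_{1} ; sig = ⟨2 | 1⟩
  • {3,4}:  v_{3} + v_{4} = v_{0} ; sig = ⟨2 | 1⟩

Hence PRS(X_Σ) =
[⟨2 | 0⟩, ⟨2 | 0⟩, ⟨2 | 1⟩, ⟨2 | 1⟩, ⟨2 | 1⟩]


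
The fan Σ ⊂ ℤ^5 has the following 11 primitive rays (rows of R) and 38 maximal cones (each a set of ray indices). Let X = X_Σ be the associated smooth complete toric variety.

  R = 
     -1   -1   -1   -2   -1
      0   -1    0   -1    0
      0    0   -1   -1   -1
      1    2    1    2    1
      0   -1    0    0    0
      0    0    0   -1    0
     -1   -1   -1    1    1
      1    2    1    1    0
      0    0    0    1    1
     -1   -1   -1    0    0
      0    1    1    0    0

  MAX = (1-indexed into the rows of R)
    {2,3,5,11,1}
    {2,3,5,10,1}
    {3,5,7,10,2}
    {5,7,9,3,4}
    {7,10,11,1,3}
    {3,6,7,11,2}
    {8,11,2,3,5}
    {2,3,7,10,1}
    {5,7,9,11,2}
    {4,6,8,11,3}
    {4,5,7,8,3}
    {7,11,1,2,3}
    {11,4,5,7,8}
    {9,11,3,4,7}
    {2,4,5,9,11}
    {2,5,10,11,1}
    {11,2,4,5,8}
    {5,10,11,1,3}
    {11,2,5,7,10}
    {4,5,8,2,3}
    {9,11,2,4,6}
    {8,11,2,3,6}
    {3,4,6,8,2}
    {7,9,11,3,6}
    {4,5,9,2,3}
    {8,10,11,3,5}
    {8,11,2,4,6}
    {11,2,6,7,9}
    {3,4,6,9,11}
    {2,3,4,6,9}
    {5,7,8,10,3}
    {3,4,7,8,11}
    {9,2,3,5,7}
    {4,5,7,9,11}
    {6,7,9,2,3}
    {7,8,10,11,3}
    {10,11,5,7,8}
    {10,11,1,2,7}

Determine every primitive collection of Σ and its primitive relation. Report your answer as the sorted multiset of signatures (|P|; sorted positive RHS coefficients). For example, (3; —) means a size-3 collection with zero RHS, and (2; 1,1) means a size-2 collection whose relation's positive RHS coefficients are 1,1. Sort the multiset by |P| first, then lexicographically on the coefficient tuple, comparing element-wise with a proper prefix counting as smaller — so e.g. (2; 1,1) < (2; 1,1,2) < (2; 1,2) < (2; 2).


21 collections generate NE(X_Σ); each relation:

  P = {5,6}:  v_{5} + v_{6} = v_{2}  ⇒ sig = (2; 1)
  P = {8,9}:  v_{8} + v_{9} = v_{4}  ⇒ sig = (2; 1)
  P = {9,10}:  v_{9} + v_{10} = v_{7}  ⇒ sig = (2; 1)
  P = {1,8}:  v_{1} + v_{8} = v_{3} + v_{11}  ⇒ sig = (2; 1,1)
  P = {4,10}:  v_{4} + v_{10} = v_{7} + v_{8}  ⇒ sig = (2; 1,1)
  P = {1,4}:  v_{1} + v_{4} = v_{3} + v_{9} + v_{11}  ⇒ sig = (2; 1,1,1)
  P = {1,9}:  v_{1} + v_{9} = v_{2} + v_{3} + v_{7} + v_{11}  ⇒ sig = (2; 1,1,1,1)
  P = {6,10}:  v_{6} + v_{10} = v_{2} + v_{3} + v_{7} + v_{11}  ⇒ sig = (2; 1,1,1,1)
  P = {1,6}:  v_{1} + v_{6} = 2·v_{2} + 2·v_{3} + v_{7} + 2·v_{11}  ⇒ sig = (2; 1,2,2,2)
  P = {2,8,10}:  v_{2} + v_{8} + v_{10} = 0  ⇒ sig = (3; —)
  P = {2,7,8}:  v_{2} + v_{7} + v_{8} = v_{9}  ⇒ sig = (3; 1)
  P = {6,7,8}:  v_{6} + v_{7} + v_{8} = v_{3} + 2·v_{9} + v_{11}  ⇒ sig = (3; 1,1,2)
  P = {4,6,7}:  v_{4} + v_{6} + v_{7} = v_{3} + 3·v_{9} + v_{11}  ⇒ sig = (3; 1,1,3)
  P = {1,5,7}:  v_{1} + v_{5} + v_{7} = v_{2} + 2·v_{10}  ⇒ sig = (3; 1,2)
  P = {2,4,7}:  v_{2} + v_{4} + v_{7} = 2·v_{9}  ⇒ sig = (3; 2)
  P = {3,5,9,11}:  v_{3} + v_{5} + v_{9} + v_{11} = 0  ⇒ sig = (4; —)
  P = {2,3,9,11}:  v_{2} + v_{3} + v_{9} + v_{11} = v_{6}  ⇒ sig = (4; 1)
  P = {2,3,10,11}:  v_{2} + v_{3} + v_{10} + v_{11} = v_{1}  ⇒ sig = (4; 1)
  P = {3,4,5,11}:  v_{3} + v_{4} + v_{5} + v_{11} = v_{8}  ⇒ sig = (4; 1)
  P = {3,5,7,11}:  v_{3} + v_{5} + v_{7} + v_{11} = v_{10}  ⇒ sig = (4; 1)
  P = {2,3,4,11}:  v_{2} + v_{3} + v_{4} + v_{11} = v_{6} + v_{8}  ⇒ sig = (4; 1,1)

so the primitive-relation signature multiset is
    (2; 1)
    (2; 1)
    (2; 1)
    (2; 1,1)
    (2; 1,1)
    (2; 1,1,1)
    (2; 1,1,1,1)
    (2; 1,1,1,1)
    (2; 1,2,2,2)
    (3; —)
    (3; 1)
    (3; 1,1,2)
    (3; 1,1,3)
    (3; 1,2)
    (3; 2)
    (4; —)
    (4; 1)
    (4; 1)
    (4; 1)
    (4; 1)
    (4; 1,1)


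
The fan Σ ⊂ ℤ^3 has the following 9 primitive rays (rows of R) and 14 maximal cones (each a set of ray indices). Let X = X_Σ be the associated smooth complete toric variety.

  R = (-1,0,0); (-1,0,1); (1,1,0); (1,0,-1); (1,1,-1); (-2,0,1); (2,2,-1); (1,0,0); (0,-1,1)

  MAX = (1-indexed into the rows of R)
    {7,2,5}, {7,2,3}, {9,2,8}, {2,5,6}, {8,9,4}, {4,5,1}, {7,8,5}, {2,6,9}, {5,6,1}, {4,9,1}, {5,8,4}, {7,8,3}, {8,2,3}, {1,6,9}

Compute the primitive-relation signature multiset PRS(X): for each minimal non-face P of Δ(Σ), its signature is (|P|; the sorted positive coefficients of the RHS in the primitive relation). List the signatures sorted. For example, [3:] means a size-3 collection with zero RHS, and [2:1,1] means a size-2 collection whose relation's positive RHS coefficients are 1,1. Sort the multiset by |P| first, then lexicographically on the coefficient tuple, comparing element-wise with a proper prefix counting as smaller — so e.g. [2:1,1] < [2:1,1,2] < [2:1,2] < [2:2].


17 minimal non-faces of Δ(Σ) (on 9 rays):

  P = {1,8}:  v_{1} + v_{8} = 0  →  sig = [2:]
  P = {2,4}:  v_{2} + v_{4} = 0  →  sig = [2:]
  P = {1,2}:  v_{1} + v_{2} = v_{6}  →  sig = [2:1]
  P = {3,5}:  v_{3} + v_{5} = v_{7}  →  sig = [2:1]
  P = {4,6}:  v_{4} + v_{6} = v_{1}  →  sig = [2:1]
  P = {5,9}:  v_{5} + v_{9} = v_{8}  →  sig = [2:1]
  P = {6,8}:  v_{6} + v_{8} = v_{2}  →  sig = [2:1]
  P = {1,3}:  v_{1} + v_{3} = v_{2} + v_{5}  →  sig = [2:1,1]
  P = {3,4}:  v_{3} + v_{4} = v_{5} + v_{8}  →  sig = [2:1,1]
  P = {7,9}:  v_{7} + v_{9} = v_{3} + v_{8}  →  sig = [2:1,1]
  P = {1,7}:  v_{1} + v_{7} = v_{2} + 2·v_{5}  →  sig = [2:1,2]
  P = {3,6}:  v_{3} + v_{6} = 2·v_{2} + v_{5}  →  sig = [2:1,2]
  P = {3,9}:  v_{3} + v_{9} = v_{2} + 2·v_{8}  →  sig = [2:1,2]
  P = {4,7}:  v_{4} + v_{7} = 2·v_{5} + v_{8}  →  sig = [2:1,2]
  P = {6,7}:  v_{6} + v_{7} = 2·v_{2} + 2·v_{5}  →  sig = [2:2,2]
  P = {2,5,8}:  v_{2} + v_{5} + v_{8} = v_{3}  →  sig = [3:1]
  P = {2,7,8}:  v_{2} + v_{7} + v_{8} = 2·v_{3}  →  sig = [3:2]

Hence PRS(X_Σ) =
    [2:]
    [2:]
    [2:1]
    [2:1]
    [2:1]
    [2:1]
    [2:1]
    [2:1,1]
    [2:1,1]
    [2:1,1]
    [2:1,2]
    [2:1,2]
    [2:1,2]
    [2:1,2]
    [2:2,2]
    [3:1]
    [3:2]


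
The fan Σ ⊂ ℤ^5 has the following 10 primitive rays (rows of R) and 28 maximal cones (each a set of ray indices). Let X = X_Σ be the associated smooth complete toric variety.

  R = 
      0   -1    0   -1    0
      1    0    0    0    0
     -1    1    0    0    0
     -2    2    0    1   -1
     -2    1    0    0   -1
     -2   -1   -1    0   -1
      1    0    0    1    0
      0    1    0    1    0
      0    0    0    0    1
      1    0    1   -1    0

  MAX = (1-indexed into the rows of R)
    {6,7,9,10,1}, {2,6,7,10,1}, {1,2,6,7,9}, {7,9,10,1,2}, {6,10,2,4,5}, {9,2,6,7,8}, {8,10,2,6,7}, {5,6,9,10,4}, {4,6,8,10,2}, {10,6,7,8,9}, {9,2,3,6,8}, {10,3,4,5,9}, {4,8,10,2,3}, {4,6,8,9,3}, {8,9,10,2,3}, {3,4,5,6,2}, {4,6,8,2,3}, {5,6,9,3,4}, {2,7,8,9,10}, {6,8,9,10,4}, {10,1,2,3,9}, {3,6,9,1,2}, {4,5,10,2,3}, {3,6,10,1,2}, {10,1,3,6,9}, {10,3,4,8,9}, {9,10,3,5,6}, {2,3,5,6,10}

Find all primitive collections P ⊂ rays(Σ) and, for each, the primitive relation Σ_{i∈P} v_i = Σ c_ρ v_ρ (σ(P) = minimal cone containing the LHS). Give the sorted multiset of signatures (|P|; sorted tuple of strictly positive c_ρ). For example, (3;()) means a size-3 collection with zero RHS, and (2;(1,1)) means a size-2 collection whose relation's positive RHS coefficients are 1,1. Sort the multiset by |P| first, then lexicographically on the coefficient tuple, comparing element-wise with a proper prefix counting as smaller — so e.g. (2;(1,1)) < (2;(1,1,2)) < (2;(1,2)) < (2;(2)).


The 12 primitive collections of Σ (r=10, n=5):

  P={1,8}:  v_{1} + v_{8} = 0  so sig = (2;())
  P={1,4}:  v_{1} + v_{4} = v_{5}  so sig = (2;(1))
  P={3,7}:  v_{3} + v_{7} = v_{8}  so sig = (2;(1))
  P={5,8}:  v_{5} + v_{8} = v_{4}  so sig = (2;(1))
  P={1,5}:  v_{1} + v_{5} = v_{3} + v_{6} + v_{10}  so sig = (2;(1,1,1))
  P={5,7}:  v_{5} + v_{7} = v_{6} + 2·v_{8} + v_{10}  so sig = (2;(1,1,2))
  P={4,7}:  v_{4} + v_{7} = v_{6} + 3·v_{8} + v_{10}  so sig = (2;(1,1,3))
  P={2,5,9}:  v_{2} + v_{5} + v_{9} = v_{3}  so sig = (3;(1))
  P={2,4,9}:  v_{2} + v_{4} + v_{9} = v_{3} + v_{8}  so sig = (3;(1,1))
  P={2,6,9,10}:  v_{2} + v_{6} + v_{9} + v_{10} = v_{1}  so sig = (4;(1))
  P={3,6,8,10}:  v_{3} + v_{6} + v_{8} + v_{10} = v_{5}  so sig = (4;(1))
  P={3,4,6,10}:  v_{3} + v_{4} + v_{6} + v_{10} = 2·v_{5}  so sig = (4;(2))

Signatures (|P|; sorted positive RHS coefficients), sorted:
    |P|=2: 7 collections, coeffs (), (1), (1), (1), (1,1,1), (1,1,2), (1,1,3)
    |P|=3: 2 collections, coeffs (1), (1,1)
    |P|=4: 3 collections, coeffs (1), (1), (2)


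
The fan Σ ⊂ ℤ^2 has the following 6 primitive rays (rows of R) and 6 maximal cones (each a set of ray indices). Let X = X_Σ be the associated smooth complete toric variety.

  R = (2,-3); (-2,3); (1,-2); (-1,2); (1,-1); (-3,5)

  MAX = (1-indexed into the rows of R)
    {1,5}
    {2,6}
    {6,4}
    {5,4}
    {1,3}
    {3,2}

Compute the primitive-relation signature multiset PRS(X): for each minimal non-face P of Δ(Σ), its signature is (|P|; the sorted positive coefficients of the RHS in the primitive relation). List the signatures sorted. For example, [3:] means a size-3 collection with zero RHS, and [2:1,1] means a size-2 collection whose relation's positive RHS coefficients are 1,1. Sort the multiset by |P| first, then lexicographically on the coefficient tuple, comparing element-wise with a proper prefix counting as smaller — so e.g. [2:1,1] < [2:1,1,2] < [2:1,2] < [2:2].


9 minimal non-faces of Δ(Σ) (on 6 rays):

  P = {1,2}:  v_{1} + v_{2} = 0  ⇒ sig = [2:]
  P = {3,4}:  v_{3} + v_{4} = 0  ⇒ sig = [2:]
  P = {1,4}:  v_{1} + v_{4} = v_{5}  ⇒ sig = [2:1]
  P = {1,6}:  v_{1} + v_{6} = v_{4}  ⇒ sig = [2:1]
  P = {2,4}:  v_{2} + v_{4} = v_{6}  ⇒ sig = [2:1]
  P = {2,5}:  v_{2} + v_{5} = v_{4}  ⇒ sig = [2:1]
  P = {3,5}:  v_{3} + v_{5} = v_{1}  ⇒ sig = [2:1]
  P = {3,6}:  v_{3} + v_{6} = v_{2}  ⇒ sig = [2:1]
  P = {5,6}:  v_{5} + v_{6} = 2·v_{4}  ⇒ sig = [2:2]

Sorted signature multiset PRS(X):
    [2:]
    [2:]
    [2:1]
    [2:1]
    [2:1]
    [2:1]
    [2:1]
    [2:1]
    [2:2]


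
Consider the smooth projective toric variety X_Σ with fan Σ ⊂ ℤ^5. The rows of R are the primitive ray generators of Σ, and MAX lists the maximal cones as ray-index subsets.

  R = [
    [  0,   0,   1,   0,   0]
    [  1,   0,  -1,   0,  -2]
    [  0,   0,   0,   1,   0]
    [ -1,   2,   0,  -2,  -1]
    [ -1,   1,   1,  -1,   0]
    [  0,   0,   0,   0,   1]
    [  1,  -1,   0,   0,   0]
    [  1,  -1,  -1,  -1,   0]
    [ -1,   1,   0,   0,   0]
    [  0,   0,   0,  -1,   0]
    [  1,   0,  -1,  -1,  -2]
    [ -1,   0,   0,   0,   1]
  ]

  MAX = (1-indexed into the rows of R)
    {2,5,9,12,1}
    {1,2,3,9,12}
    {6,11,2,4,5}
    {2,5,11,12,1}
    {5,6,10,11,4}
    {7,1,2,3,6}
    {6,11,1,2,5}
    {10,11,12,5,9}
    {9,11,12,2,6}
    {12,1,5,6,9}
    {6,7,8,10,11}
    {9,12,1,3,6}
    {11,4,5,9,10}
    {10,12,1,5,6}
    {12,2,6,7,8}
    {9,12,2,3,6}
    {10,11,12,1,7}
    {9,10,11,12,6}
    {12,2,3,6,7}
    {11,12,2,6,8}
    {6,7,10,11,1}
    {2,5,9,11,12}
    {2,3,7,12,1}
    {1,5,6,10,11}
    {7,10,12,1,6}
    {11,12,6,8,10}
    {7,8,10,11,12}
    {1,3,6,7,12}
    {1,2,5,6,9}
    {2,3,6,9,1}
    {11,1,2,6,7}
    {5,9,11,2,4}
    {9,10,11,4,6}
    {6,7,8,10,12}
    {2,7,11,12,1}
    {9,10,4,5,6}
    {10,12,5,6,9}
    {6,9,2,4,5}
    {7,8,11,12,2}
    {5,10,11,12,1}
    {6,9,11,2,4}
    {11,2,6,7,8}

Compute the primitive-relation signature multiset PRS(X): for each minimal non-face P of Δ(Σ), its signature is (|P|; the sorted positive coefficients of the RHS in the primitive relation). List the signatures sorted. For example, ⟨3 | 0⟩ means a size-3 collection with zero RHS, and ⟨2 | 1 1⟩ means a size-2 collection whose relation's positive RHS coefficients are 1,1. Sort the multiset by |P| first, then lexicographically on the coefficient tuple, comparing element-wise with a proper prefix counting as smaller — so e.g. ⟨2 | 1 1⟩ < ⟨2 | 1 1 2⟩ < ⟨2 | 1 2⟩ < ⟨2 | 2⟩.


23 collections generate NE(X_Σ); each relation:

  P={3,10}:  v_{3} + v_{10} = 0  →  sig = ⟨2 | 0⟩
  P={7,9}:  v_{7} + v_{9} = 0  →  sig = ⟨2 | 0⟩
  P={2,10}:  v_{2} + v_{10} = v_{11}  →  sig = ⟨2 | 1⟩
  P={3,11}:  v_{3} + v_{11} = v_{2}  →  sig = ⟨2 | 1⟩
  P={1,8}:  v_{1} + v_{8} = v_{7} + v_{10}  →  sig = ⟨2 | 1 1⟩
  P={3,5}:  v_{3} + v_{5} = v_{1} + v_{9}  →  sig = ⟨2 | 1 1⟩
  P={5,7}:  v_{5} + v_{7} = v_{1} + v_{10}  →  sig = ⟨2 | 1 1⟩
  P={4,7}:  v_{4} + v_{7} = v_{5} + v_{6} + v_{11}  →  sig = ⟨2 | 1 1 1⟩
  P={8,9}:  v_{8} + v_{9} = v_{6} + v_{11} + v_{12}  →  sig = ⟨2 | 1 1 1⟩
  P={3,4}:  v_{3} + v_{4} = v_{2} + v_{5} + v_{6} + v_{9}  →  sig = ⟨2 | 1 1 1 1⟩
  P={3,8}:  v_{3} + v_{8} = v_{2} + v_{6} + v_{7} + v_{12}  →  sig = ⟨2 | 1 1 1 1⟩
  P={4,8}:  v_{4} + v_{8} = v_{6} + v_{9} + 2·v_{10} + v_{11}  →  sig = ⟨2 | 1 1 1 2⟩
  P={1,4}:  v_{1} + v_{4} = v_{2} + 2·v_{5} + v_{6}  →  sig = ⟨2 | 1 1 2⟩
  P={5,8}:  v_{5} + v_{8} = 2·v_{10}  →  sig = ⟨2 | 2⟩
  P={4,12}:  v_{4} + v_{12} = 2·v_{9} + 2·v_{10}  →  sig = ⟨2 | 2 2⟩
  P={1,9,10}:  v_{1} + v_{9} + v_{10} = v_{5}  →  sig = ⟨3 | 1⟩
  P={1,9,11}:  v_{1} + v_{9} + v_{11} = v_{2} + v_{5}  →  sig = ⟨3 | 1 1⟩
  P={1,2,6,12}:  v_{1} + v_{2} + v_{6} + v_{12} = 0  →  sig = ⟨4 | 0⟩
  P={1,6,11,12}:  v_{1} + v_{6} + v_{11} + v_{12} = v_{10}  →  sig = ⟨4 | 1⟩
  P={5,6,9,11}:  v_{5} + v_{6} + v_{9} + v_{11} = v_{4}  →  sig = ⟨4 | 1⟩
  P={6,7,11,12}:  v_{6} + v_{7} + v_{11} + v_{12} = v_{8}  →  sig = ⟨4 | 1⟩
  P={2,5,6,12}:  v_{2} + v_{5} + v_{6} + v_{12} = v_{9} + v_{10}  →  sig = ⟨4 | 1 1⟩
  P={5,6,11,12}:  v_{5} + v_{6} + v_{11} + v_{12} = v_{9} + 2·v_{10}  →  sig = ⟨4 | 1 2⟩

Sorted signature multiset PRS(X):
{ ⟨2 | 0⟩ ×2,  ⟨2 | 1⟩ ×2,  ⟨2 | 1 1⟩ ×3,  ⟨2 | 1 1 1⟩ ×2,  ⟨2 | 1 1 1 1⟩ ×2,  ⟨2 | 1 1 1 2⟩,  ⟨2 | 1 1 2⟩,  ⟨2 | 2⟩,  ⟨2 | 2 2⟩,  ⟨3 | 1⟩,  ⟨3 | 1 1⟩,  ⟨4 | 0⟩,  ⟨4 | 1⟩ ×3,  ⟨4 | 1 1⟩,  ⟨4 | 1 2⟩ }


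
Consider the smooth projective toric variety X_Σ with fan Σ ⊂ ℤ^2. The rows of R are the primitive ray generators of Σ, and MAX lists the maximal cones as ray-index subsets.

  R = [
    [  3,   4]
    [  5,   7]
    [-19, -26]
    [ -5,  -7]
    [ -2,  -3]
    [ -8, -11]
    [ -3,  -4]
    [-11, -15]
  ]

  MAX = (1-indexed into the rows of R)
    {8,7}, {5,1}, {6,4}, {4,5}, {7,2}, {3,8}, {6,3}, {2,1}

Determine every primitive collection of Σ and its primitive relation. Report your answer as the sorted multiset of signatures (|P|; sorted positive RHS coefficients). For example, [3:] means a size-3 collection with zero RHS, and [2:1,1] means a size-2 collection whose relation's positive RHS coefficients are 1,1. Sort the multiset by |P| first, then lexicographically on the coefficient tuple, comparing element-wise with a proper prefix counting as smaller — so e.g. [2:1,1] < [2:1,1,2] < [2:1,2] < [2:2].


Δ(Σ) — 8 vertices, 20 min non-faces:

  P = {1,7}:  v_{1} + v_{7} = 0 — sig = [2:]
  P = {2,4}:  v_{2} + v_{4} = 0 — sig = [2:]
  P = {1,4}:  v_{1} + v_{4} = v_{5} — sig = [2:1]
  P = {1,6}:  v_{1} + v_{6} = v_{4} — sig = [2:1]
  P = {1,8}:  v_{1} + v_{8} = v_{6} — sig = [2:1]
  P = {2,5}:  v_{2} + v_{5} = v_{1} — sig = [2:1]
  P = {2,6}:  v_{2} + v_{6} = v_{7} — sig = [2:1]
  P = {4,7}:  v_{4} + v_{7} = v_{6} — sig = [2:1]
  P = {5,7}:  v_{5} + v_{7} = v_{4} — sig = [2:1]
  P = {6,7}:  v_{6} + v_{7} = v_{8} — sig = [2:1]
  P = {6,8}:  v_{6} + v_{8} = v_{3} — sig = [2:1]
  P = {2,3}:  v_{2} + v_{3} = v_{7} + v_{8} — sig = [2:1,1]
  P = {5,8}:  v_{5} + v_{8} = v_{4} + v_{6} — sig = [2:1,1]
  P = {3,5}:  v_{3} + v_{5} = v_{4} + 2·v_{6} — sig = [2:1,2]
  P = {1,3}:  v_{1} + v_{3} = 2·v_{6} — sig = [2:2]
  P = {2,8}:  v_{2} + v_{8} = 2·v_{7} — sig = [2:2]
  P = {3,7}:  v_{3} + v_{7} = 2·v_{8} — sig = [2:2]
  P = {4,8}:  v_{4} + v_{8} = 2·v_{6} — sig = [2:2]
  P = {5,6}:  v_{5} + v_{6} = 2·v_{4} — sig = [2:2]
  P = {3,4}:  v_{3} + v_{4} = 3·v_{6} — sig = [2:3]

Signatures (|P|; sorted positive RHS coefficients), sorted:
    [2:]
    [2:]
    [2:1]
    [2:1]
    [2:1]
    [2:1]
    [2:1]
    [2:1]
    [2:1]
    [2:1]
    [2:1]
    [2:1,1]
    [2:1,1]
    [2:1,2]
    [2:2]
    [2:2]
    [2:2]
    [2:2]
    [2:2]
    [2:3]
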